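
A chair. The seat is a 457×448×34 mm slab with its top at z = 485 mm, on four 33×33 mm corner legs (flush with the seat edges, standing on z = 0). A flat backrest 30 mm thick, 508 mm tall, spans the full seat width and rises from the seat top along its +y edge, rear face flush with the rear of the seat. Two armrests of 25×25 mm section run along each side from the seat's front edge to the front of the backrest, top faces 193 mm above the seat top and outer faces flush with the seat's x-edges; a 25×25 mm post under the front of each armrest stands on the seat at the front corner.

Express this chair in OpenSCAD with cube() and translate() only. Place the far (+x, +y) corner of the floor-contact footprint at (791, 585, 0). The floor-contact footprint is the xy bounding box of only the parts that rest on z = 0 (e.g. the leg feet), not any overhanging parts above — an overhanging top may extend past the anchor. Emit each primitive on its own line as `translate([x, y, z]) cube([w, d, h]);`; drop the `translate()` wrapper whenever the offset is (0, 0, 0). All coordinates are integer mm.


// leg_h = 485 - 34 = 451
// arm post h = 193 - 25 = 168
translate([334, 137, 451]) cube([457, 448, 34]);
translate([334, 137, 0]) cube([33, 33, 451]);
translate([758, 137, 0]) cube([33, 33, 451]);
translate([334, 552, 0]) cube([33, 33, 451]);
translate([758, 552, 0]) cube([33, 33, 451]);
translate([334, 555, 485]) cube([457, 30, 508]);
translate([334, 137, 653]) cube([25, 418, 25]);
translate([766, 137, 653]) cube([25, 418, 25]);
translate([334, 137, 485]) cube([25, 25, 168]);
translate([766, 137, 485]) cube([25, 25, 168]);


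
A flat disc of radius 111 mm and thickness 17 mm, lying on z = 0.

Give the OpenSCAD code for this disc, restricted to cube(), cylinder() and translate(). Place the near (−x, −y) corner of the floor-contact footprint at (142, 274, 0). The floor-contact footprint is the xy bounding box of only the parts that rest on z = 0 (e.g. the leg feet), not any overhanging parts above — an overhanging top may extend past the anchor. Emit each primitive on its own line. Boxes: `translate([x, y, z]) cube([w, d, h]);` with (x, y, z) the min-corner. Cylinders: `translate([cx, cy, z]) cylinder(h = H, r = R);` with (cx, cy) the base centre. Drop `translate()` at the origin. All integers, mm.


translate([253, 385, 0]) cylinder(h = 17, r = 111);


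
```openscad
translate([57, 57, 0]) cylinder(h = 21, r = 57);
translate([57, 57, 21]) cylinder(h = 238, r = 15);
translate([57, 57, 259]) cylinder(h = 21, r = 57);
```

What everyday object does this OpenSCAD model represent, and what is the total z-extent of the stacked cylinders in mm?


A spool. The overall height is 280 mm.

Three coaxial cylinders, large–small–large — a spool. Two 21 mm flanges and a 238 mm core give 21 + 238 + 21 = 280 mm.


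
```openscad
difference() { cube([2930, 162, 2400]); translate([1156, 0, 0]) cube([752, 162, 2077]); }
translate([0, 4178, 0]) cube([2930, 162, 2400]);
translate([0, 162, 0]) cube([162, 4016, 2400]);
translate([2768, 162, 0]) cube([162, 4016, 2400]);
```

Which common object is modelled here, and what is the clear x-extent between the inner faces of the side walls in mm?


A single room. The interior width is 2606 mm.

Four walls enclosing a rectangle with a door in the front wall — a room. Outside width 2930 minus two 162 mm walls gives 2606 mm.


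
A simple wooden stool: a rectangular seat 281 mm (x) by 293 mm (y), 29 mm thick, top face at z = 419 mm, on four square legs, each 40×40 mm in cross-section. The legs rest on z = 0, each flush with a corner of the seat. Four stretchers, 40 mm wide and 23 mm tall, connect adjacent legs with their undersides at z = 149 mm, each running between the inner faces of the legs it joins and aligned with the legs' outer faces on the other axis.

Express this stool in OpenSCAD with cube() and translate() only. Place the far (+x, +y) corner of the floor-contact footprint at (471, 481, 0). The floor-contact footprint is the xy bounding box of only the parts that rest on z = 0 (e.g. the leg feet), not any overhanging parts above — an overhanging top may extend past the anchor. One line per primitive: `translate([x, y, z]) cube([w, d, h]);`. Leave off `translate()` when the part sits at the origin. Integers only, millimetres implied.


translate([190, 188, 390]) cube([281, 293, 29]);
translate([190, 188, 0]) cube([40, 40, 390]);
translate([431, 188, 0]) cube([40, 40, 390]);
translate([190, 441, 0]) cube([40, 40, 390]);
translate([431, 441, 0]) cube([40, 40, 390]);
translate([230, 188, 149]) cube([201, 40, 23]);
translate([230, 441, 149]) cube([201, 40, 23]);
translate([190, 228, 149]) cube([40, 213, 23]);
translate([431, 228, 149]) cube([40, 213, 23]);


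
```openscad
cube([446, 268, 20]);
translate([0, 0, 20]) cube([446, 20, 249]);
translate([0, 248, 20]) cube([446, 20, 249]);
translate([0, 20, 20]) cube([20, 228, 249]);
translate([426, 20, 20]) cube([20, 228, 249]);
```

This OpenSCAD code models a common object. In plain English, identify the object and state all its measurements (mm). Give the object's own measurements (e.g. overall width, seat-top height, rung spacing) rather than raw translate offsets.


An open-topped rectangular box: outside dimensions 446×268×269 mm, with a uniform wall and base thickness of 20 mm. The base is a full 446×268 slab on the floor; four walls sit on top of the base. The front and back walls (the −y and +y sides) span the full width; the two side walls fit between them.


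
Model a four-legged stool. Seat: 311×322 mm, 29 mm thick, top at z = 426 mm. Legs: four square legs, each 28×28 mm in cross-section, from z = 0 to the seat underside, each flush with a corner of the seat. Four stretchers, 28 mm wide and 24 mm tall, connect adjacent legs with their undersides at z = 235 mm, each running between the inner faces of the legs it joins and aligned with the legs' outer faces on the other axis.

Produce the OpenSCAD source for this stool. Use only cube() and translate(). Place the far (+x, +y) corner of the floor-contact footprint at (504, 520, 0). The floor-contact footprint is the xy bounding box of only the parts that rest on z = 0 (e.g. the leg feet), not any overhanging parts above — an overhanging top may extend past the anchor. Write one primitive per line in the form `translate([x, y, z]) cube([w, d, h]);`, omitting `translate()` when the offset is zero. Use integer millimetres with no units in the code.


translate([193, 198, 397]) cube([311, 322, 29]);
translate([193, 198, 0]) cube([28, 28, 397]);
translate([476, 198, 0]) cube([28, 28, 397]);
translate([193, 492, 0]) cube([28, 28, 397]);
translate([476, 492, 0]) cube([28, 28, 397]);
translate([221, 198, 235]) cube([255, 28, 24]);
translate([221, 492, 235]) cube([255, 28, 24]);
translate([193, 226, 235]) cube([28, 266, 24]);
translate([476, 226, 235]) cube([28, 266, 24]);


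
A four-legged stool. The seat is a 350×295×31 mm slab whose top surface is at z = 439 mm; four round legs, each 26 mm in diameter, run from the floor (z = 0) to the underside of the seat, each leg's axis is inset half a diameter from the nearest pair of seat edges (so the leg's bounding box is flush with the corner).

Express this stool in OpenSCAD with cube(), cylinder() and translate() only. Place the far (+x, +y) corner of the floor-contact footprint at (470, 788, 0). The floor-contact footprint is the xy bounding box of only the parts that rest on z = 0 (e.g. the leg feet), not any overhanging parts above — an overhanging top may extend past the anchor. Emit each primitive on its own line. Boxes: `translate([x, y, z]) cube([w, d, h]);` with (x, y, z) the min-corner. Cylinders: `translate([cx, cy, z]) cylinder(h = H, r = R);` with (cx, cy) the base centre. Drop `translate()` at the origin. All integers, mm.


// leg_h = 439 - 31 = 408
translate([120, 493, 408]) cube([350, 295, 31]);
translate([133, 506, 0]) cylinder(h = 408, r = 13);
translate([457, 506, 0]) cylinder(h = 408, r = 13);
translate([133, 775, 0]) cylinder(h = 408, r = 13);
translate([457, 775, 0]) cylinder(h = 408, r = 13);


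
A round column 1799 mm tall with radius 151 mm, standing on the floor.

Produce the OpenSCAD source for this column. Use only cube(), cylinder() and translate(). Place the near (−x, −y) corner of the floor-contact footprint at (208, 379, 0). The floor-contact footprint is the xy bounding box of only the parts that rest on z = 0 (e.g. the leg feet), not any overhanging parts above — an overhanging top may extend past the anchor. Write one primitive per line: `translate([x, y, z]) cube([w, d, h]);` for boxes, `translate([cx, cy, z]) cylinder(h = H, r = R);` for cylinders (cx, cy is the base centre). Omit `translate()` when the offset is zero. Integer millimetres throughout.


translate([359, 530, 0]) cylinder(h = 1799, r = 151);


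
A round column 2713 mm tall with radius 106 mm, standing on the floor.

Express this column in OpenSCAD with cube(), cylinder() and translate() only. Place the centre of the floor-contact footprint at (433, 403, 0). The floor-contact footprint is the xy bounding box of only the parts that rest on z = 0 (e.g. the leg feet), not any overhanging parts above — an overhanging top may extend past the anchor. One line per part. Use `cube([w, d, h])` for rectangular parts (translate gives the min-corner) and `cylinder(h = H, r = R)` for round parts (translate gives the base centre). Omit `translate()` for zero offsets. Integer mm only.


translate([433, 403, 0]) cylinder(h = 2713, r = 106);


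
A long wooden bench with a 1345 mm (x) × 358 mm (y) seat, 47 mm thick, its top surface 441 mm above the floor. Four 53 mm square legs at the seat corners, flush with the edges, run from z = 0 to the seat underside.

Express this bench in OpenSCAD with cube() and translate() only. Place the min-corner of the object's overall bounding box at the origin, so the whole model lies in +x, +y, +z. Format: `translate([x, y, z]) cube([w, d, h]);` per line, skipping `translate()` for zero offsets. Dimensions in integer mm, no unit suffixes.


translate([0, 0, 394]) cube([1345, 358, 47]);
cube([53, 53, 394]);
translate([0, 305, 0]) cube([53, 53, 394]);
translate([1292, 0, 0]) cube([53, 53, 394]);
translate([1292, 305, 0]) cube([53, 53, 394]);


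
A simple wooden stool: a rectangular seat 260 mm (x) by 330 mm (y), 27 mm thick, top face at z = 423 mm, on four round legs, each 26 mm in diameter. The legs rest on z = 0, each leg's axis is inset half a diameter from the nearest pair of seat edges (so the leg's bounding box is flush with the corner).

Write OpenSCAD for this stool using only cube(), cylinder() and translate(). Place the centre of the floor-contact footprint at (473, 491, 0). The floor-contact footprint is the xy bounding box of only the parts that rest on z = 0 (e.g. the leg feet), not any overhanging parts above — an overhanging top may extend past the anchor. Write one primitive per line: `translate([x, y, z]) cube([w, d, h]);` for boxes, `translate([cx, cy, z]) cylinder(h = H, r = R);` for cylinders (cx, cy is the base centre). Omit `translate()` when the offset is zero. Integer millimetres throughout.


// leg_h = 423 - 27 = 396
translate([343, 326, 396]) cube([260, 330, 27]);
translate([356, 339, 0]) cylinder(h = 396, r = 13);
translate([590, 339, 0]) cylinder(h = 396, r = 13);
translate([356, 643, 0]) cylinder(h = 396, r = 13);
translate([590, 643, 0]) cylinder(h = 396, r = 13);


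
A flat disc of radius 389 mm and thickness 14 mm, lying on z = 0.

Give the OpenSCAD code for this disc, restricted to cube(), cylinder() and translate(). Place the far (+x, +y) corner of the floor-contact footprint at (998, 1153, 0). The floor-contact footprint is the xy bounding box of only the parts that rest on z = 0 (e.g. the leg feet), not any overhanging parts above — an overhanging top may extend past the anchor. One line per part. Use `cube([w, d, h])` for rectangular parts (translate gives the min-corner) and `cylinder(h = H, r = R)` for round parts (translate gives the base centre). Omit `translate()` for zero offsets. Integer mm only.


translate([609, 764, 0]) cylinder(h = 14, r = 389);


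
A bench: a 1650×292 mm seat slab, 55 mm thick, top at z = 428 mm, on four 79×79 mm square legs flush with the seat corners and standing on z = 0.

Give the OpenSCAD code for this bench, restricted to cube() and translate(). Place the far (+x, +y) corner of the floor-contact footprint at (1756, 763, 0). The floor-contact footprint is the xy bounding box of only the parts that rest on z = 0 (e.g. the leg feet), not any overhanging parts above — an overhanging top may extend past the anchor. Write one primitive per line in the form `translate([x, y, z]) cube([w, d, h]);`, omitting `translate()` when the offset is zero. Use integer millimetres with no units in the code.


translate([106, 471, 373]) cube([1650, 292, 55]);
translate([106, 471, 0]) cube([79, 79, 373]);
translate([106, 684, 0]) cube([79, 79, 373]);
translate([1677, 471, 0]) cube([79, 79, 373]);
translate([1677, 684, 0]) cube([79, 79, 373]);


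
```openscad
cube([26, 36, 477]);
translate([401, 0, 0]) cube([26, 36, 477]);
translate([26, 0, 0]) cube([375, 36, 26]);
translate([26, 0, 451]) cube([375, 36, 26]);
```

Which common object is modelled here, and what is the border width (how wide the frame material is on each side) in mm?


A picture frame. The border width is 26 mm.

Four thin pieces enclosing a rectangular opening — a picture frame. The two full-height stiles are 477 mm tall; the top rail sits at z = 451 and is 26 mm tall, so the border above the opening is 477 − 451 = 26 mm, matching the stile x-width.


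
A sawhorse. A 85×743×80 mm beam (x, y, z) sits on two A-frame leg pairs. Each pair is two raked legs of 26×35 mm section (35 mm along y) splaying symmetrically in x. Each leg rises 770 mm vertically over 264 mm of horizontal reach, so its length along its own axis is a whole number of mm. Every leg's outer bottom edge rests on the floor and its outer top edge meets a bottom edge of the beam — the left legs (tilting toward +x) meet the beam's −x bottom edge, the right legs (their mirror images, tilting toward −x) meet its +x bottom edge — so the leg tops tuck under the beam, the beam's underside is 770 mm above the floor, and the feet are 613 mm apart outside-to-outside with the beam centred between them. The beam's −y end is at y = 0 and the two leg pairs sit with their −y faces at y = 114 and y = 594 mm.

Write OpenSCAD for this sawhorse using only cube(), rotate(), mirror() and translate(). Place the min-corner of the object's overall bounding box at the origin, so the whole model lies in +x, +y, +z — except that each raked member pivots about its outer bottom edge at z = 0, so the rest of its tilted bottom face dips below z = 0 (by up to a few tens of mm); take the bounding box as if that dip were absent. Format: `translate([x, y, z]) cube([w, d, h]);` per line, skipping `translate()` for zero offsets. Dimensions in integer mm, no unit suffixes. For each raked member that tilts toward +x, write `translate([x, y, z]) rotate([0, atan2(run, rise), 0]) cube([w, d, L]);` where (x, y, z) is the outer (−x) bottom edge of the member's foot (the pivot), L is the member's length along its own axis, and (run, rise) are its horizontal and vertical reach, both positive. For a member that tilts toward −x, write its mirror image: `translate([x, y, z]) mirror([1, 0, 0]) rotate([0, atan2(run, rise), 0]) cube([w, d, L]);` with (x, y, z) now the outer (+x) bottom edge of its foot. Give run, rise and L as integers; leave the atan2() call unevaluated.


translate([264, 0, 770]) cube([85, 743, 80]);
translate([0, 114, 0]) rotate([0, atan2(264, 770), 0]) cube([26, 35, 814]);
translate([613, 114, 0]) mirror([1, 0, 0]) rotate([0, atan2(264, 770), 0]) cube([26, 35, 814]);
translate([0, 594, 0]) rotate([0, atan2(264, 770), 0]) cube([26, 35, 814]);
translate([613, 594, 0]) mirror([1, 0, 0]) rotate([0, atan2(264, 770), 0]) cube([26, 35, 814]);


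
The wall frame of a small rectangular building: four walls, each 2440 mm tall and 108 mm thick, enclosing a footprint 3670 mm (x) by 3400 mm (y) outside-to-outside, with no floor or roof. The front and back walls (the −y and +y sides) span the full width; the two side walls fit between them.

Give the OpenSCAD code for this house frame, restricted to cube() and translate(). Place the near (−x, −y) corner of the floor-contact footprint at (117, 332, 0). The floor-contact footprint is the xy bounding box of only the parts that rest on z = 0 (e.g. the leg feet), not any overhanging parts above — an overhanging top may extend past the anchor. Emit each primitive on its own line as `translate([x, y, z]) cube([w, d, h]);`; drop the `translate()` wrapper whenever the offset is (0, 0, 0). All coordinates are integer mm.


translate([117, 332, 0]) cube([3670, 108, 2440]);
translate([117, 3624, 0]) cube([3670, 108, 2440]);
translate([117, 440, 0]) cube([108, 3184, 2440]);
translate([3679, 440, 0]) cube([108, 3184, 2440]);


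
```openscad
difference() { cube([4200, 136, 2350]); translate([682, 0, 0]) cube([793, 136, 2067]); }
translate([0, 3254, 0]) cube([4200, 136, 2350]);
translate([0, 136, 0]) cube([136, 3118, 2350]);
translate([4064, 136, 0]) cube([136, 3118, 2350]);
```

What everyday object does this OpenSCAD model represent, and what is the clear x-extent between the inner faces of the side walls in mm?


A single room. The interior width is 3928 mm.

Four walls enclosing a rectangle with a door in the front wall — a room. Outside width 4200 minus two 136 mm walls gives 3928 mm.


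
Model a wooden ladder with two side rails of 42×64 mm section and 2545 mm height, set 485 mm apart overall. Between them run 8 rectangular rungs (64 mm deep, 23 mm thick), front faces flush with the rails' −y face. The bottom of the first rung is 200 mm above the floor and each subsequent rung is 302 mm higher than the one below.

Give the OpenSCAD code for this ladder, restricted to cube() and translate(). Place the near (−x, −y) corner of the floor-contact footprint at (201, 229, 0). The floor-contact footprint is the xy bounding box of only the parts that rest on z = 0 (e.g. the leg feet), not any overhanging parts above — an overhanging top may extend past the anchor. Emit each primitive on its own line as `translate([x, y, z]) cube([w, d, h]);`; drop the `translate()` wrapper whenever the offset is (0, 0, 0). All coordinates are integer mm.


// rung span = 485 - 2*42 = 401
// rung[k] z = 200 + k*302
translate([201, 229, 0]) cube([42, 64, 2545]);
translate([644, 229, 0]) cube([42, 64, 2545]);
translate([243, 229, 200]) cube([401, 64, 23]);
translate([243, 229, 502]) cube([401, 64, 23]);
translate([243, 229, 804]) cube([401, 64, 23]);
translate([243, 229, 1106]) cube([401, 64, 23]);
translate([243, 229, 1408]) cube([401, 64, 23]);
translate([243, 229, 1710]) cube([401, 64, 23]);
translate([243, 229, 2012]) cube([401, 64, 23]);
translate([243, 229, 2314]) cube([401, 64, 23]);


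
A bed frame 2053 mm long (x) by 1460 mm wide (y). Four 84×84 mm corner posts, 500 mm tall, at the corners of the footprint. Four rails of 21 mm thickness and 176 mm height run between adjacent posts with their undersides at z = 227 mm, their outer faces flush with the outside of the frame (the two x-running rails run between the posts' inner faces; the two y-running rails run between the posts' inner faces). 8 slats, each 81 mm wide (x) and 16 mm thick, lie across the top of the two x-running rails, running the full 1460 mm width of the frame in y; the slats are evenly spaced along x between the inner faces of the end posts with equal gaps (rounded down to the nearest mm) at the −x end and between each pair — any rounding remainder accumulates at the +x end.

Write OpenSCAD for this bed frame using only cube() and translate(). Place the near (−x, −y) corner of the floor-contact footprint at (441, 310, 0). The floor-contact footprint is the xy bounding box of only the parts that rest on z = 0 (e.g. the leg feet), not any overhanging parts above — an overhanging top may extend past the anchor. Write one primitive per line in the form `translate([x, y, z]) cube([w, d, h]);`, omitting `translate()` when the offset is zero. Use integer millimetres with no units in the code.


// slat z = rail_z + rail_h = 227 + 176 = 403
// slat gap = ⌊(1885 − 8·81) / 9⌋ = 137
translate([441, 310, 0]) cube([84, 84, 500]);
translate([441, 1686, 0]) cube([84, 84, 500]);
translate([2410, 310, 0]) cube([84, 84, 500]);
translate([2410, 1686, 0]) cube([84, 84, 500]);
translate([525, 310, 227]) cube([1885, 21, 176]);
translate([525, 1749, 227]) cube([1885, 21, 176]);
translate([441, 394, 227]) cube([21, 1292, 176]);
translate([2473, 394, 227]) cube([21, 1292, 176]);
translate([662, 310, 403]) cube([81, 1460, 16]);
translate([880, 310, 403]) cube([81, 1460, 16]);
translate([1098, 310, 403]) cube([81, 1460, 16]);
translate([1316, 310, 403]) cube([81, 1460, 16]);
translate([1534, 310, 403]) cube([81, 1460, 16]);
translate([1752, 310, 403]) cube([81, 1460, 16]);
translate([1970, 310, 403]) cube([81, 1460, 16]);
translate([2188, 310, 403]) cube([81, 1460, 16]);


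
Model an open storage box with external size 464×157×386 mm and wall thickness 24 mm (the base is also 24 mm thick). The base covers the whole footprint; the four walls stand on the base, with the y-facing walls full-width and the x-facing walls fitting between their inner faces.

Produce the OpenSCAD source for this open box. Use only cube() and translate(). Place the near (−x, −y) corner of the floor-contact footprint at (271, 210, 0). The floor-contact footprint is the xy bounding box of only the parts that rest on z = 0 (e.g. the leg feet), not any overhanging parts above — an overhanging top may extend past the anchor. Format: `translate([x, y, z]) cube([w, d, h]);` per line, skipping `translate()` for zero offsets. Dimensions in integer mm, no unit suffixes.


translate([271, 210, 0]) cube([464, 157, 24]);
translate([271, 210, 24]) cube([464, 24, 362]);
translate([271, 343, 24]) cube([464, 24, 362]);
translate([271, 234, 24]) cube([24, 109, 362]);
translate([711, 234, 24]) cube([24, 109, 362]);


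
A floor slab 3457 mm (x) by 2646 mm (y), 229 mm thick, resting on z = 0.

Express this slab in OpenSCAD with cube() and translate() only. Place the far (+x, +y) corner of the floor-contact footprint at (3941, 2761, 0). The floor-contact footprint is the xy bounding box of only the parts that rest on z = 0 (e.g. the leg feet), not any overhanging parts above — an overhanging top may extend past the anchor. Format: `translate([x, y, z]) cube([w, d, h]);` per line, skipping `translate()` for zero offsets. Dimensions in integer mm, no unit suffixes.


translate([484, 115, 0]) cube([3457, 2646, 229]);


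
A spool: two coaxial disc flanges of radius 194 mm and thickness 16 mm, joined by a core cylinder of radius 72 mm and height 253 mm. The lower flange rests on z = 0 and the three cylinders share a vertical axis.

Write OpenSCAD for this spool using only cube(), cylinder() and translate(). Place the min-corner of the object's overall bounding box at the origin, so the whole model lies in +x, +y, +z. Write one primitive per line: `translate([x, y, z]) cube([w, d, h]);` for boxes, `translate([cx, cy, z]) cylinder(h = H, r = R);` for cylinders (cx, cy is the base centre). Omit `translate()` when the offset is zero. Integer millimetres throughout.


translate([194, 194, 0]) cylinder(h = 16, r = 194);
translate([194, 194, 16]) cylinder(h = 253, r = 72);
translate([194, 194, 269]) cylinder(h = 16, r = 194);


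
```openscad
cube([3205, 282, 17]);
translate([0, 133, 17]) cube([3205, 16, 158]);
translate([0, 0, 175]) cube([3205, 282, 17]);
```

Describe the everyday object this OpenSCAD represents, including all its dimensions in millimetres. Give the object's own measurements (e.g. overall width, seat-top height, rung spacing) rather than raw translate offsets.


An I-beam lying along x, 3205 mm long. Overall section height 192 mm. Two flanges 282 mm wide (y) and 17 mm thick, one on the floor and one at the top; a web 16 mm thick runs between them, centred on the flange width.


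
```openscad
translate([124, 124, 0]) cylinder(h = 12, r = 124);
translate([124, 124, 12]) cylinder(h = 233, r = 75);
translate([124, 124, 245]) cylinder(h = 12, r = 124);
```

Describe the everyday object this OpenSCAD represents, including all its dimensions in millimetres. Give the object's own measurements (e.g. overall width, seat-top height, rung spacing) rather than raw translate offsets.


A spool: two coaxial disc flanges of radius 124 mm and thickness 12 mm, joined by a core cylinder of radius 75 mm and height 233 mm. The lower flange rests on z = 0 and the three cylinders share a vertical axis.


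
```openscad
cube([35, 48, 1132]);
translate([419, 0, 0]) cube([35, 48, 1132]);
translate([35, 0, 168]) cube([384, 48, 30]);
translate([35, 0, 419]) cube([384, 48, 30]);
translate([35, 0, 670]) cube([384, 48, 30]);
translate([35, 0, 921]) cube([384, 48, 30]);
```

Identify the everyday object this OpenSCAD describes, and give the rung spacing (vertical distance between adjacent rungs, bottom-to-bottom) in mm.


A ladder. The rung spacing is 251 mm.

Two tall 35×48 posts with 4 short bars between them — a ladder. Adjacent rungs sit at z = 168 and z = 419, so the spacing is 419 − 168 = 251 mm.


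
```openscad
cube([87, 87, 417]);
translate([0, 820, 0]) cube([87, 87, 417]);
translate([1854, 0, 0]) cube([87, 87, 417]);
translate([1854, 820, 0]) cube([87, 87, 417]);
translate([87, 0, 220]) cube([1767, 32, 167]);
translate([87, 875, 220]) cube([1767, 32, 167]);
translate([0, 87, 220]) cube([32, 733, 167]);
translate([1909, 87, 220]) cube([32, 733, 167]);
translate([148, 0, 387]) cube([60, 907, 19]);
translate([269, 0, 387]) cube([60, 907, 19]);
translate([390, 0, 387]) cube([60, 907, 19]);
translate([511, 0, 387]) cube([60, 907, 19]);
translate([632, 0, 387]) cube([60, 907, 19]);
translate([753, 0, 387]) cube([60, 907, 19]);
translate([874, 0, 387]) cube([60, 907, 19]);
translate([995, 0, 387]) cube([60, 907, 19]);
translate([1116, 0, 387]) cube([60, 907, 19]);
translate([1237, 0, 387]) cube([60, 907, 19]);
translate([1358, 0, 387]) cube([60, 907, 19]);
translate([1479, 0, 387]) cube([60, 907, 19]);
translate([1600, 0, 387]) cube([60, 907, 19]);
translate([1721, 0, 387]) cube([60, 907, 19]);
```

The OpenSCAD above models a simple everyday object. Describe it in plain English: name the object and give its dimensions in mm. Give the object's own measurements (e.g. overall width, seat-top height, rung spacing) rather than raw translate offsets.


A bed frame 1941 mm long (x) by 907 mm wide (y). Four 87×87 mm corner posts, 417 mm tall, at the corners of the footprint. Four rails of 32 mm thickness and 167 mm height run between adjacent posts with their undersides at z = 220 mm, their outer faces flush with the outside of the frame (the two x-running rails run between the posts' inner faces; the two y-running rails run between the posts' inner faces). 14 slats, each 60 mm wide (x) and 19 mm thick, lie across the top of the two x-running rails, running the full 907 mm width of the frame in y; along x they sit between the end posts with a 61 mm gap after the −x posts and between neighbouring slats, leaving 73 mm before the +x posts.


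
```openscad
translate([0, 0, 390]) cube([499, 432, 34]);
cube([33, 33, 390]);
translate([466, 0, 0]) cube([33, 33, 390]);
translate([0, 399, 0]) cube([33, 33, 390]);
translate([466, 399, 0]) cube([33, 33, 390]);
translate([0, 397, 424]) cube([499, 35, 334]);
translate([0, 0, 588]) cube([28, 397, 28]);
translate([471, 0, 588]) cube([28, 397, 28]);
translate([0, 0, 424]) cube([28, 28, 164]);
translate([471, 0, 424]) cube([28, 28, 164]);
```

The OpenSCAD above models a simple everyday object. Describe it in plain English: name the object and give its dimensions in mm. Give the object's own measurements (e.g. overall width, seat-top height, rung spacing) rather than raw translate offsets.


A chair. The seat is a 499×432×34 mm slab with its top at z = 424 mm, on four 33×33 mm corner legs (flush with the seat edges, standing on z = 0). A flat backrest 35 mm thick, 334 mm tall, spans the full seat width and rises from the seat top along its +y edge, rear face flush with the rear of the seat. Two armrests of 28×28 mm section run along each side from the seat's front edge to the front of the backrest, top faces 192 mm above the seat top and outer faces flush with the seat's x-edges; a 28×28 mm post under the front of each armrest stands on the seat at the front corner.


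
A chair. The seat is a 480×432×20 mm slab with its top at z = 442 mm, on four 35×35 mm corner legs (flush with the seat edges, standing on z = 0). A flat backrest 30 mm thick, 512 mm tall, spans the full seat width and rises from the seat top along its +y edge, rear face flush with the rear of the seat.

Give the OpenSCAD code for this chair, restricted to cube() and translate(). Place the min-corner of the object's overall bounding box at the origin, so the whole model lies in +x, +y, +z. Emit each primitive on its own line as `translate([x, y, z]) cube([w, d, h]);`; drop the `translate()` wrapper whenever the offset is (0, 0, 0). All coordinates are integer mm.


translate([0, 0, 422]) cube([480, 432, 20]);
cube([35, 35, 422]);
translate([445, 0, 0]) cube([35, 35, 422]);
translate([0, 397, 0]) cube([35, 35, 422]);
translate([445, 397, 0]) cube([35, 35, 422]);
translate([0, 402, 442]) cube([480, 30, 512]);


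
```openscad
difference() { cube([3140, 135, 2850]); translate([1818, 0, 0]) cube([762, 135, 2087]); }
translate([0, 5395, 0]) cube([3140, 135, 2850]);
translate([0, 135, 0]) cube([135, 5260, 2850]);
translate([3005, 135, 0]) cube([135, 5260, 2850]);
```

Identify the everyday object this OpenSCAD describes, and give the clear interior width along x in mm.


A single room. The interior width is 2870 mm.

Four walls enclosing a rectangle with a door in the front wall — a room. Outside width 3140 minus two 135 mm walls gives 2870 mm.


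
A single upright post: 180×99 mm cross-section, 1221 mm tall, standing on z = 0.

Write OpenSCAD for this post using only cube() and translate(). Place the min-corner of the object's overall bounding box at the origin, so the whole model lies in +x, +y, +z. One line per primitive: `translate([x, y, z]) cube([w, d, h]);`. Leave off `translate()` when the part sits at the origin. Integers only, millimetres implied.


cube([180, 99, 1221]);


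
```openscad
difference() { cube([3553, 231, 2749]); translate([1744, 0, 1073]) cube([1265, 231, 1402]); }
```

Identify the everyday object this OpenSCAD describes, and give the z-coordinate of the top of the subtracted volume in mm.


A wall with a window opening. The window head height is 2475 mm.

A wall with a rectangular opening subtracted — a window. Sill at z = 1073, opening 1402 mm tall, so the head is at 1073 + 1402 = 2475 mm.


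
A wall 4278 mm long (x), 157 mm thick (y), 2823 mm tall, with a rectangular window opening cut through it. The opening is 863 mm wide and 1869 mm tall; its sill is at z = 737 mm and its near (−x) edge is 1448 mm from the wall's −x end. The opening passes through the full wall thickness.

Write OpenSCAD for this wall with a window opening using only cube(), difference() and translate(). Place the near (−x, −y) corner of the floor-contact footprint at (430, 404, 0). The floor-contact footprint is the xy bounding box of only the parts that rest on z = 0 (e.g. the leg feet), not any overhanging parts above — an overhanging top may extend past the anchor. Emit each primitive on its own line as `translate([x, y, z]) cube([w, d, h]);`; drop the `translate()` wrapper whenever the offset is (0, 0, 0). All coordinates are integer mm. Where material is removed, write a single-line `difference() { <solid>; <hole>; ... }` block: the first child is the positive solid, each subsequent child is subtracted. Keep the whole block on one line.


difference() { translate([430, 404, 0]) cube([4278, 157, 2823]); translate([1878, 404, 737]) cube([863, 157, 1869]); }


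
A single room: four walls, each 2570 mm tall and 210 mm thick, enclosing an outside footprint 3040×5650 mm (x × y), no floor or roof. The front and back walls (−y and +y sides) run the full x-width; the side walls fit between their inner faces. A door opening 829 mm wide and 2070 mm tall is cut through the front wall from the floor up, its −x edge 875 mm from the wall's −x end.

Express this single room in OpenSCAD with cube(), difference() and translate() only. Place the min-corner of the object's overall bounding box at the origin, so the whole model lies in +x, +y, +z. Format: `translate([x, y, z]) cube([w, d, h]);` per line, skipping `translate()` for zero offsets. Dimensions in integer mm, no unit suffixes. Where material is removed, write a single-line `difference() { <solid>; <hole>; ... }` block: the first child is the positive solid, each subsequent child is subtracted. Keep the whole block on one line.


difference() { cube([3040, 210, 2570]); translate([875, 0, 0]) cube([829, 210, 2070]); }
translate([0, 5440, 0]) cube([3040, 210, 2570]);
translate([0, 210, 0]) cube([210, 5230, 2570]);
translate([2830, 210, 0]) cube([210, 5230, 2570]);


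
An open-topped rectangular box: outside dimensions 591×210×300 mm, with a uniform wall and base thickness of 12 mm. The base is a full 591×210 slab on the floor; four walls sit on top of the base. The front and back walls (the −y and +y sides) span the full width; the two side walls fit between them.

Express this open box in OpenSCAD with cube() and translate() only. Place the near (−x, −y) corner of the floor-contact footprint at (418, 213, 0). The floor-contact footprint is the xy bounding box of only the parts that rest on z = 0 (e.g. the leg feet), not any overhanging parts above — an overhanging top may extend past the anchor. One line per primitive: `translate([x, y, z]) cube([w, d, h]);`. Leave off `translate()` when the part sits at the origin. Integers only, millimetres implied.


translate([418, 213, 0]) cube([591, 210, 12]);
translate([418, 213, 12]) cube([591, 12, 288]);
translate([418, 411, 12]) cube([591, 12, 288]);
translate([418, 225, 12]) cube([12, 186, 288]);
translate([997, 225, 12]) cube([12, 186, 288]);


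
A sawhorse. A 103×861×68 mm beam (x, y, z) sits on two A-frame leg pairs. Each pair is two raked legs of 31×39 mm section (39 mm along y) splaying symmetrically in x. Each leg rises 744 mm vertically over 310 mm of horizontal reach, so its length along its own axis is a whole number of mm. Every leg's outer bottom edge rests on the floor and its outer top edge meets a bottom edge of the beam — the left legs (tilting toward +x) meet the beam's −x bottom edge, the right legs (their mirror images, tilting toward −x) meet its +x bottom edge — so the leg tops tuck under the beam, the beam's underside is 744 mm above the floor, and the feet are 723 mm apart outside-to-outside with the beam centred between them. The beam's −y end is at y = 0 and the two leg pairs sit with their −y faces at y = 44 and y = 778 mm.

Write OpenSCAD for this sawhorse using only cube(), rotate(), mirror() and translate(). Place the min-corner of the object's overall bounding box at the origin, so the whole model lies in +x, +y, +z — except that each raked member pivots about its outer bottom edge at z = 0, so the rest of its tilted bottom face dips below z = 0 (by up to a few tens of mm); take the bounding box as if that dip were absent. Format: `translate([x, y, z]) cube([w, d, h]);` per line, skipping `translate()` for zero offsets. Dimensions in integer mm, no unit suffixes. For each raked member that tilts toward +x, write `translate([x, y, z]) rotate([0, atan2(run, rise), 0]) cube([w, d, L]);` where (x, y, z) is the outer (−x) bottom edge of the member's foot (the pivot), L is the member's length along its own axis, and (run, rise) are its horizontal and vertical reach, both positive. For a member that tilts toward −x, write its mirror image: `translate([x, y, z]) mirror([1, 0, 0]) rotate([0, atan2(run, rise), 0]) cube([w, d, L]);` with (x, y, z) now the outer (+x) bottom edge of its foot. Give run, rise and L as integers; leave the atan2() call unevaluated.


translate([310, 0, 744]) cube([103, 861, 68]);
translate([0, 44, 0]) rotate([0, atan2(310, 744), 0]) cube([31, 39, 806]);
translate([723, 44, 0]) mirror([1, 0, 0]) rotate([0, atan2(310, 744), 0]) cube([31, 39, 806]);
translate([0, 778, 0]) rotate([0, atan2(310, 744), 0]) cube([31, 39, 806]);
translate([723, 778, 0]) mirror([1, 0, 0]) rotate([0, atan2(310, 744), 0]) cube([31, 39, 806]);


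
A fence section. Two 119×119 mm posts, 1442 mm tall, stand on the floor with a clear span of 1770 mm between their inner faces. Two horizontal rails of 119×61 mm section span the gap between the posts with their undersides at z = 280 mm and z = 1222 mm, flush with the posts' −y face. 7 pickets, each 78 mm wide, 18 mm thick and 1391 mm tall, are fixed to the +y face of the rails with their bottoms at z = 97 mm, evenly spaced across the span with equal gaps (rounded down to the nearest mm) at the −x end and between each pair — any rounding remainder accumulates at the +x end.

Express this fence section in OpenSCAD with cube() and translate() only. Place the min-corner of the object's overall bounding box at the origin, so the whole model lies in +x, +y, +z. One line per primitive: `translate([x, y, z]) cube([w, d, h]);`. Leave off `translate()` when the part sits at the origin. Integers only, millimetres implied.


cube([119, 119, 1442]);
translate([1889, 0, 0]) cube([119, 119, 1442]);
translate([119, 0, 280]) cube([1770, 119, 61]);
translate([119, 0, 1222]) cube([1770, 119, 61]);
translate([272, 119, 97]) cube([78, 18, 1391]);
translate([503, 119, 97]) cube([78, 18, 1391]);
translate([734, 119, 97]) cube([78, 18, 1391]);
translate([965, 119, 97]) cube([78, 18, 1391]);
translate([1196, 119, 97]) cube([78, 18, 1391]);
translate([1427, 119, 97]) cube([78, 18, 1391]);
translate([1658, 119, 97]) cube([78, 18, 1391]);


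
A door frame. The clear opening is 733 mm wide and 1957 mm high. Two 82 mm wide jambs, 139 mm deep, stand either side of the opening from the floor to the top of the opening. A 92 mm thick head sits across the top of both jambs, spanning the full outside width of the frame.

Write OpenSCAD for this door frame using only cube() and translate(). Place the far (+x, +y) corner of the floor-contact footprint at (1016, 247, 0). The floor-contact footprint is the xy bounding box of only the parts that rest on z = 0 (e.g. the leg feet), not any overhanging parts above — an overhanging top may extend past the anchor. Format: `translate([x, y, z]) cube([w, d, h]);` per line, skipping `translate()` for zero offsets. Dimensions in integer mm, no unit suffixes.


translate([119, 108, 0]) cube([82, 139, 1957]);
translate([934, 108, 0]) cube([82, 139, 1957]);
translate([119, 108, 1957]) cube([897, 139, 92]);


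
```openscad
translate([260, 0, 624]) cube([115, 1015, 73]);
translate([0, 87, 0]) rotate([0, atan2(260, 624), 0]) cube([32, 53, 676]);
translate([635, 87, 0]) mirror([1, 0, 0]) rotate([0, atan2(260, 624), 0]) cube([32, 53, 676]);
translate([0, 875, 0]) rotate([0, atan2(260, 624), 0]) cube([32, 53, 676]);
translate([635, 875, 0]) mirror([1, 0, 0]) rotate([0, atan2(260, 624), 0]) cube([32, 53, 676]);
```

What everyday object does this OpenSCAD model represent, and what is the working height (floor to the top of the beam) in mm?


A sawhorse. The overall height is 697 mm.

A beam across two mirrored pairs of raked legs — a sawhorse. The beam's underside is at z = 624 (matching the legs' vertical rise in atan2(260, 624)) and the beam is 73 mm tall, so its top is at 624 + 73 = 697 mm. The raked legs top out at the beam's underside, so that is the highest point.


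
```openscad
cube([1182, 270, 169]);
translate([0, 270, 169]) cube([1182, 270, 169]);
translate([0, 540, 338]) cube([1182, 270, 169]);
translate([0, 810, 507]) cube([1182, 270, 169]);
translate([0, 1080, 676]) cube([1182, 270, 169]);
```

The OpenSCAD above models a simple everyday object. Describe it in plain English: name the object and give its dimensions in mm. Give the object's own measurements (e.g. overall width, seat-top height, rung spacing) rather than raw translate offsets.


A straight staircase of 5 solid steps. Each step is 1182 mm wide (x), 270 mm deep (y, the going) and 169 mm tall (the rise). The first step rests on the floor; each subsequent step sits one going further in +y and one rise higher in +z, directly behind and above the previous step with no overlap.
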